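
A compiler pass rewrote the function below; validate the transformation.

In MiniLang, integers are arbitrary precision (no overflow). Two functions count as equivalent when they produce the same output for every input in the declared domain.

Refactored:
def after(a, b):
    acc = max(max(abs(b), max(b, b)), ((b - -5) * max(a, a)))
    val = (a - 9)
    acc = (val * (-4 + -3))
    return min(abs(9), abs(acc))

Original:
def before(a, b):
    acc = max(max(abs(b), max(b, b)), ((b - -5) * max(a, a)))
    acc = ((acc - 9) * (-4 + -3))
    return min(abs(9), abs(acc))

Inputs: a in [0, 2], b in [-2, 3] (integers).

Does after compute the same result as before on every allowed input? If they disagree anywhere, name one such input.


Run the pair on a=1, b=3.
before: acc := 8 | acc := 7 | result 7
after: acc := 8 | val := -8 | acc := 56 | result 9
7 vs 9 — the two versions disagree here.
verdict: not equivalent; witness: a=1, b=3


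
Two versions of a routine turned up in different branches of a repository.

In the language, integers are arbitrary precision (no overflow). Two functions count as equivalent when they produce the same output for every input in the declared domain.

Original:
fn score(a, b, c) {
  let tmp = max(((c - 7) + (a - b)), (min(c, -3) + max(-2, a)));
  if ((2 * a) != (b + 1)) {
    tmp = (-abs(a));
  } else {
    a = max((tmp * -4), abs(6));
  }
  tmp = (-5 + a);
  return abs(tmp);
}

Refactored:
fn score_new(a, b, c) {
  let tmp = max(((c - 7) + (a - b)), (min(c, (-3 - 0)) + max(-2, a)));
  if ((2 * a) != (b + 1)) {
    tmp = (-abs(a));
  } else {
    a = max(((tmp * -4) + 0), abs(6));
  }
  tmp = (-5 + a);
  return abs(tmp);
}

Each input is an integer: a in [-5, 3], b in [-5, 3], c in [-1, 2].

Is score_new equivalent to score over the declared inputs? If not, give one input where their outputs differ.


Although constant usage differs, arithmetic usage differs, 324/324 inputs agree.
verdict: equivalent


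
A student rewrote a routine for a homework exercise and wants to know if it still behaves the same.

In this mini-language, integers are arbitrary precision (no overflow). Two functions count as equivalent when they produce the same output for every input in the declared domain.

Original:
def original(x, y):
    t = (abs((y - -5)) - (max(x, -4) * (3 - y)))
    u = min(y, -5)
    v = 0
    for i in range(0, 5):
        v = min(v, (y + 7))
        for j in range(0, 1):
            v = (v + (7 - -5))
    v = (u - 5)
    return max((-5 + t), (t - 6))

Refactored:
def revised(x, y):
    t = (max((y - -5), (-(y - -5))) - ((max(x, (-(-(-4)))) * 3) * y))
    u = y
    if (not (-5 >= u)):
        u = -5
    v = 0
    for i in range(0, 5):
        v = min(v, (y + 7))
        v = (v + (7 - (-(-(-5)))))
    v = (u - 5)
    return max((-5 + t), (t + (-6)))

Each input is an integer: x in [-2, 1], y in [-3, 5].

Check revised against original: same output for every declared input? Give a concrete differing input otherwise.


There is a counterexample at x=-2, y=-3: 9 on one side, -21 on the other.
original: t becomes 14; next u becomes -5; next v becomes 0; next at i=0:; next v becomes 0; next at j=0:; next v becomes 12; next at i=1:; next v becomes 4; next at j=0:; next v becomes 16; next at i=2:; next v becomes 4; next at j=0:; next v becomes 16; next at i=3:; next v becomes 4; next at j=0:; next v becomes 16; next at i=4:; next v becomes 4; next at j=0:; next v becomes 16; next v becomes -10; next final value 9
revised: t becomes -16; next u becomes -3; next (not (-5 >= u)) evaluates to true; next u becomes -5; next v becomes 0; next at i=0:; next v becomes 0; next v becomes 12; next at i=1:; next v becomes 4; next v becomes 16; next at i=2:; next v becomes 4; next v becomes 16; next at i=3:; next v becomes 4; next v becomes 16; next at i=4:; next v becomes 4; next v becomes 16; next v becomes -10; next final value -21
verdict: not equivalent; witness: x=-2, y=-3


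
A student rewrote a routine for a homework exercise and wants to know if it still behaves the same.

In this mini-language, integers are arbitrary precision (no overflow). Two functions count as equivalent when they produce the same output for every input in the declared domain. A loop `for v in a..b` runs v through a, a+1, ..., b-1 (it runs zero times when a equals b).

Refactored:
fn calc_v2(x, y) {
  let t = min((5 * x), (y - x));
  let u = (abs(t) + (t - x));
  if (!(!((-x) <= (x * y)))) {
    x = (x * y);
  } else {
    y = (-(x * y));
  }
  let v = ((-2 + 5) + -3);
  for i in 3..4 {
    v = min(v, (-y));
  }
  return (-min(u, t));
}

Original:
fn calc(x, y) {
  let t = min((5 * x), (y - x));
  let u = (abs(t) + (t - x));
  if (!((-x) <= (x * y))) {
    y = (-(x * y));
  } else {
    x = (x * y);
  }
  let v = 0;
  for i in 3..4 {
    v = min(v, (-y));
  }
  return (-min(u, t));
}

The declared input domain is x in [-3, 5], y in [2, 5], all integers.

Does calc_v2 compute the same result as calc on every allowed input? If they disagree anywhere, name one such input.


Behavior is preserved: although arithmetic usage differs; constant usage differs; boolean connective usage differs, the outputs never diverge.
Tracing x=-1, y=2: calc: t becomes -5; next u becomes 1; next (!((-x) <= (x * y))) evaluates to true; next y becomes 2; next v becomes 0; next at i=3:; next v becomes -2; next final value 5 | calc_v2: t becomes -5; next u becomes 1; next (!(!((-x) <= (x * y)))) evaluates to false; next y becomes 2; next v becomes 0; next at i=3:; next v becomes -2; next final value 5 — matching result 5.
Every one of the 36 inputs gives matching results.
verdict: equivalent


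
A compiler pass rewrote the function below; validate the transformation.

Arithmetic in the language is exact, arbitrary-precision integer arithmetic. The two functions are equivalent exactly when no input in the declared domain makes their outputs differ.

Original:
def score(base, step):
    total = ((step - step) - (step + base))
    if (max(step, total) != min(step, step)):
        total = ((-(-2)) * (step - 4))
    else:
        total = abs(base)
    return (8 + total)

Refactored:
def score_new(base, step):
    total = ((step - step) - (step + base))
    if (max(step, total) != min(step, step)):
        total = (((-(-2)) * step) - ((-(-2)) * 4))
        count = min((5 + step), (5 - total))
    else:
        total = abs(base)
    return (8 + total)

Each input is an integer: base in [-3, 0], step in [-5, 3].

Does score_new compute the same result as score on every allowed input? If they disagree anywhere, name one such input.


The two are interchangeable: min/max/abs usage differs, statement counts differ, local variable names differ, constant usage differs, arithmetic usage differs, and every declared input agrees.
Spot check at base=0, step=-5 — score: total := 5 | (max(step, total) != min(step, step)): true | total := -18 | result -10. score_new: total := 5 | (max(step, total) != min(step, step)): true | total := -18 | count := 0 | result -10. Both give -10.
Sweeping the whole domain (36 inputs) finds no disagreement.
verdict: equivalent


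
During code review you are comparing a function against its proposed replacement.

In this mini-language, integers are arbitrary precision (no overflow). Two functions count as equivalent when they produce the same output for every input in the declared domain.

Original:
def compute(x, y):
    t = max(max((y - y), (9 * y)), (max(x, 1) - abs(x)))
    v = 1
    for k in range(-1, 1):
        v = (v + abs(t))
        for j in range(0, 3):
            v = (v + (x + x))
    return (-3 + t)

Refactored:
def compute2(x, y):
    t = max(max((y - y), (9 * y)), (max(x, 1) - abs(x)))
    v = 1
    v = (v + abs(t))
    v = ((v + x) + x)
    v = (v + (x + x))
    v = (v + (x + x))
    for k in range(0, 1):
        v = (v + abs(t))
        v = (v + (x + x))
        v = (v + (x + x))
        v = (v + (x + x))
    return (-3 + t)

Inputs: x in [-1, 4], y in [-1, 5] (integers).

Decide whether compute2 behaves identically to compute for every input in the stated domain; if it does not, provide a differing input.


The two versions differ — the changes include loop structure differs; also min/max/abs usage differs; also statement counts differ; also local variable names differ; also arithmetic usage differs.
As a probe, take x=0, y=3: compute runs t becomes 27; next v becomes 1; next at k=-1:; next v becomes 28; next at j=0:; next v becomes 28; next at j=1:; next v becomes 28; next at j=2:; next v becomes 28; next at k=0:; next v becomes 55; next at j=0:; next v becomes 55; next at j=1:; next v becomes 55; next at j=2:; next v becomes 55; next final value 24; compute2 runs t becomes 27; next v becomes 1; next v becomes 28; next v becomes 28; next v becomes 28; next v becomes 28; next at k=0:; next v becomes 55; next v becomes 55; next v becomes 55; next v becomes 55; next final value 24; both end at 24.
Across all 42 domain points the two functions coincide.
verdict: equivalent


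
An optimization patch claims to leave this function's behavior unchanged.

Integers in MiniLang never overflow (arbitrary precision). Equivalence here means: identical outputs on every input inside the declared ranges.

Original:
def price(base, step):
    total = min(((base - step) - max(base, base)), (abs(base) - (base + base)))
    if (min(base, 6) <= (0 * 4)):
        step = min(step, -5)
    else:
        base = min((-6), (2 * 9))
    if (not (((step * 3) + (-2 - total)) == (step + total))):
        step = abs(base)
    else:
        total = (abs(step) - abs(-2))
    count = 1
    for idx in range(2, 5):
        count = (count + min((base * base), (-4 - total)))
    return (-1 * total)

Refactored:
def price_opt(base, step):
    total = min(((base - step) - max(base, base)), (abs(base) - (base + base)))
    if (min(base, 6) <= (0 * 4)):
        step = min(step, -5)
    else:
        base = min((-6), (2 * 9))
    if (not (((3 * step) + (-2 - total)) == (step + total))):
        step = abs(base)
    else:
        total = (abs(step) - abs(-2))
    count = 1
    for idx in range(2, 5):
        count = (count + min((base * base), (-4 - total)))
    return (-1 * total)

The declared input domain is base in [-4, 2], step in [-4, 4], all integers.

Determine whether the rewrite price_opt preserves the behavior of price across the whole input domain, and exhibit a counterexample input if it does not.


Although same computation, different form, 63/63 inputs agree.
verdict: equivalent


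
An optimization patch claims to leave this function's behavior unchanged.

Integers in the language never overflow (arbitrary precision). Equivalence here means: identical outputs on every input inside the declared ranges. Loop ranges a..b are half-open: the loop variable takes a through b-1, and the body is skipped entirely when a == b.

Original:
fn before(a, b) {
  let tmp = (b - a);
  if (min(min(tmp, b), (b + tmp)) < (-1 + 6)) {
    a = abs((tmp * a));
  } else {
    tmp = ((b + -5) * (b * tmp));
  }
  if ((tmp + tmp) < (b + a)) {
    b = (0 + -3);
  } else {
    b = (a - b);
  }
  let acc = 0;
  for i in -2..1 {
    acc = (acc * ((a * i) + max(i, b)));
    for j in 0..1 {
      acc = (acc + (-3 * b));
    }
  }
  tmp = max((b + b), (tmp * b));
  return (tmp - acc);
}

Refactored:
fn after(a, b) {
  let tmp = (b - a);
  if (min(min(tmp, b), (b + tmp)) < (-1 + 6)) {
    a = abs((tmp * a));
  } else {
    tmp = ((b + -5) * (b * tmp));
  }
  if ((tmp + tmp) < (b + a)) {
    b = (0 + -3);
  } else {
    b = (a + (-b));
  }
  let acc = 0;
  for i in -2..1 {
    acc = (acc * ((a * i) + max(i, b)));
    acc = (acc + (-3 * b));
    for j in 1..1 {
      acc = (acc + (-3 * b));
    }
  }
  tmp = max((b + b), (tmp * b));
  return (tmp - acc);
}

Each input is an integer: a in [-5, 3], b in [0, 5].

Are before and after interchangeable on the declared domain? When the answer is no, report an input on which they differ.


Differences: statement counts differ; constant usage differs; arithmetic usage differs; loop structure differs — yet all 54 inputs agree.
verdict: equivalent


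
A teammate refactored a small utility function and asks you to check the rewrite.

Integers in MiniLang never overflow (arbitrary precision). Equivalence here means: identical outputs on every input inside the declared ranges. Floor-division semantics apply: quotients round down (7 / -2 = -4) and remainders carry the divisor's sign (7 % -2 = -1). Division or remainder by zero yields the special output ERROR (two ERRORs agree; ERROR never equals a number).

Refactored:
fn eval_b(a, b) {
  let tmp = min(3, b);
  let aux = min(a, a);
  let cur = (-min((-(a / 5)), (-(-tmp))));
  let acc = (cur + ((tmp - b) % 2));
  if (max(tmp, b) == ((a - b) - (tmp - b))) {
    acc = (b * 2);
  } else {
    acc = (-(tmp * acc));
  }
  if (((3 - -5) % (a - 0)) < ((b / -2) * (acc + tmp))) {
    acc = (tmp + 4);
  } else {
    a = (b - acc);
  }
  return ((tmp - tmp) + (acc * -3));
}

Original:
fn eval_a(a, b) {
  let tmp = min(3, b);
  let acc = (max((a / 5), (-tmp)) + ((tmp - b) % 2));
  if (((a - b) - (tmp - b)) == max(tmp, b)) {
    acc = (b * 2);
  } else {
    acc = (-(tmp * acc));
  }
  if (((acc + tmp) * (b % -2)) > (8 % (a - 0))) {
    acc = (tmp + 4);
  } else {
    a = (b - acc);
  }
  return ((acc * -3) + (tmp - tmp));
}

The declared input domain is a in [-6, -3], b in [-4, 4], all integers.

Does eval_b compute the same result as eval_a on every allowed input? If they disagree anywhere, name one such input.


Take a=-6, b=-3.
eval_a: tmp=-3, then acc=3, then (((a - b) - (tmp - b)) == max(tmp, b)) is true, then acc=-6, then (((acc + tmp) * (b % -2)) > (8 % (a - 0))) is true, then acc=1, then returns -3
eval_b: tmp=-3, then aux=-6, then cur=3, then acc=3, then (max(tmp, b) == ((a - b) - (tmp - b))) is true, then acc=-6, then (((3 - -5) % (a - 0)) < ((b / -2) * (acc + tmp))) is false, then a=3, then returns 18
-3 vs 18 — the two versions disagree here.
verdict: not equivalent; witness: a=-6, b=-3


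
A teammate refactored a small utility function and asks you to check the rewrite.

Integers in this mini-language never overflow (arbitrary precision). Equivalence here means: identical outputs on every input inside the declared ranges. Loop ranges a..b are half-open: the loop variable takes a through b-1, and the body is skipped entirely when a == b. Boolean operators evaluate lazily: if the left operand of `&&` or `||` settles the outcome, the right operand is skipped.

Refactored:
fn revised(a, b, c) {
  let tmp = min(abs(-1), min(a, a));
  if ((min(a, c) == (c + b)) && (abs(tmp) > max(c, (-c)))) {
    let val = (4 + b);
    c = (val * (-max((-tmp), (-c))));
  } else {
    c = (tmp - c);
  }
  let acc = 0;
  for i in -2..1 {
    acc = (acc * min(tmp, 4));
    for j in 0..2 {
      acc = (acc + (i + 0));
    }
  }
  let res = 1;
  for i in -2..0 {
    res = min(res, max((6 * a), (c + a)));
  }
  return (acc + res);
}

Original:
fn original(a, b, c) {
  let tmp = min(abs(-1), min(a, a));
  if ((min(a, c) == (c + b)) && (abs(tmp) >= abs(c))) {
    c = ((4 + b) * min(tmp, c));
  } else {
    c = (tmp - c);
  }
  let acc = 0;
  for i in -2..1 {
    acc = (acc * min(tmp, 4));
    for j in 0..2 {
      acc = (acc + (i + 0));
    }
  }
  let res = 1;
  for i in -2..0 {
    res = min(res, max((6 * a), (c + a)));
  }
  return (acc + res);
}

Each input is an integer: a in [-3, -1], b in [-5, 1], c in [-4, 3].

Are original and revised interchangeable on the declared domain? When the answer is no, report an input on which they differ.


On input a=-3, b=0, c=-3, original returns -45 while revised returns -33.
verdict: not equivalent; witness: a=-3, b=0, c=-3


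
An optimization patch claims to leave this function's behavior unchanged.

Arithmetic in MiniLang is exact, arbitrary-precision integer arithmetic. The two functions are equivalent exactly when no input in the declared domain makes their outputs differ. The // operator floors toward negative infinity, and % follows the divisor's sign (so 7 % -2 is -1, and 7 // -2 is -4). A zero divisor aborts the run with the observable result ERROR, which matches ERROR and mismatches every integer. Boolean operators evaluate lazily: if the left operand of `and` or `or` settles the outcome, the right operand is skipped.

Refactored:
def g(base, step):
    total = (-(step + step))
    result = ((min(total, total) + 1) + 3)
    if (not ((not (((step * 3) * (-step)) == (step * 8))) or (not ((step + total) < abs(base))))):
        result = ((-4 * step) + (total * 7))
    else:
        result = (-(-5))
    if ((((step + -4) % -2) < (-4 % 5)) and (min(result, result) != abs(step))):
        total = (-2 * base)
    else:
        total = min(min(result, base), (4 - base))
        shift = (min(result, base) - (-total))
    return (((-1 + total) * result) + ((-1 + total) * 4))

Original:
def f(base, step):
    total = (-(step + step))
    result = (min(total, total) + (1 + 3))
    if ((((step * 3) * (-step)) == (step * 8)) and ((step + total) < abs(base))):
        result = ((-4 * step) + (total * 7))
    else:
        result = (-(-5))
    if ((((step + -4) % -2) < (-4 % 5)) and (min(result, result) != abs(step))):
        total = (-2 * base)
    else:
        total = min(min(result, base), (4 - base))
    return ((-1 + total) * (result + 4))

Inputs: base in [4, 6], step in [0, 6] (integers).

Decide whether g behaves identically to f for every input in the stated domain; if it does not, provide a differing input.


Comparing the listings, the differences include: local variable names differ; also min/max/abs usage differs; also arithmetic usage differs; also statement counts differ; also constant usage differs; also boolean connective usage differs.
As a probe, take base=5, step=6: f runs total=-12, then result=-8, then ((((step * 3) * (-step)) == (step * 8)) and ((step + total) < abs(base))) is false, then result=5, then ((((step + -4) % -2) < (-4 % 5)) and (min(result, result) != abs(step))) is true, then total=-10, then returns -99; g runs total=-12, then result=-8, then (not ((not (((step * 3) * (-step)) == (step * 8))) or (not ((step + total) < abs(base))))) is false, then result=5, then ((((step + -4) % -2) < (-4 % 5)) and (min(result, result) != abs(step))) is true, then total=-10, then returns -99; both end at -99.
Every one of the 21 inputs gives matching results.
verdict: equivalent


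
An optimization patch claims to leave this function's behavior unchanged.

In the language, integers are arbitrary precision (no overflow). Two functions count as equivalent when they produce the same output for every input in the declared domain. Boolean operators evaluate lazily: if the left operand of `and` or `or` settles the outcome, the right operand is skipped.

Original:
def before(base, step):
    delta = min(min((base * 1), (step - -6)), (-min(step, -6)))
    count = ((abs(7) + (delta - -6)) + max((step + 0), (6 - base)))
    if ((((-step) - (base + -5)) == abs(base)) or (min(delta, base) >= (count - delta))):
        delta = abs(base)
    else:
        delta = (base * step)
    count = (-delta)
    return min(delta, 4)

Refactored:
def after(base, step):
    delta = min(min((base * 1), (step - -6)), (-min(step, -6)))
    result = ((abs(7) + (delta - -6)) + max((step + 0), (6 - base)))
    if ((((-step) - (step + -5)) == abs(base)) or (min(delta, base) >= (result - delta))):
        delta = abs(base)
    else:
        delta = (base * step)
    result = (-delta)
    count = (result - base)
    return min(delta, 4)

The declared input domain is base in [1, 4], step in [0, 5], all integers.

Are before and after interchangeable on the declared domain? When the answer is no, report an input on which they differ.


Evaluate both at base=1, step=2.
before: delta becomes 1; next count becomes 19; next ((((-step) - (base + -5)) == abs(base)) or (min(delta, base) >= (count - delta))) evaluates to false; next delta becomes 2; next count becomes -2; next final value 2
after: delta becomes 1; next result becomes 19; next ((((-step) - (step + -5)) == abs(base)) or (min(delta, base) >= (result - delta))) evaluates to true; next delta becomes 1; next result becomes -1; next count becomes -2; next final value 1
2 against 1: the behavior changed.
verdict: not equivalent; witness: base=1, step=2


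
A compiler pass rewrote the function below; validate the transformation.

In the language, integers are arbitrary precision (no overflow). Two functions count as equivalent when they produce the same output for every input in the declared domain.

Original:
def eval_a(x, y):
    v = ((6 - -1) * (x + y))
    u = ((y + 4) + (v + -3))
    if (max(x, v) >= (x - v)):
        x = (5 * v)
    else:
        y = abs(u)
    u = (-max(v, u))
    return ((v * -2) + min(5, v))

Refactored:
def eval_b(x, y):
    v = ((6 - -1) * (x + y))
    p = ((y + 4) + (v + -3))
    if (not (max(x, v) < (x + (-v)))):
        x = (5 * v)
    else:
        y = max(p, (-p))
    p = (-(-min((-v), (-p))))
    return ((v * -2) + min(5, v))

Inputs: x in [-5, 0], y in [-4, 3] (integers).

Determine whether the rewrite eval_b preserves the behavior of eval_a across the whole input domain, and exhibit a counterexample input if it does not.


Reading the diff, among the changes: local variable names differ, boolean connective usage differs, arithmetic usage differs, min/max/abs usage differs, comparison usage differs.
One worked example (x=-5, y=3) — eval_a: v=-14, then u=-10, then (max(x, v) >= (x - v)) is false, then y=10, then u=10, then returns 14; eval_b: v=-14, then p=-10, then (not (max(x, v) < (x + (-v)))) is false, then y=10, then p=10, then returns 14; agreement on 14.
Checked all 48 inputs in the declared domain: the outputs agree on every one.
verdict: equivalent


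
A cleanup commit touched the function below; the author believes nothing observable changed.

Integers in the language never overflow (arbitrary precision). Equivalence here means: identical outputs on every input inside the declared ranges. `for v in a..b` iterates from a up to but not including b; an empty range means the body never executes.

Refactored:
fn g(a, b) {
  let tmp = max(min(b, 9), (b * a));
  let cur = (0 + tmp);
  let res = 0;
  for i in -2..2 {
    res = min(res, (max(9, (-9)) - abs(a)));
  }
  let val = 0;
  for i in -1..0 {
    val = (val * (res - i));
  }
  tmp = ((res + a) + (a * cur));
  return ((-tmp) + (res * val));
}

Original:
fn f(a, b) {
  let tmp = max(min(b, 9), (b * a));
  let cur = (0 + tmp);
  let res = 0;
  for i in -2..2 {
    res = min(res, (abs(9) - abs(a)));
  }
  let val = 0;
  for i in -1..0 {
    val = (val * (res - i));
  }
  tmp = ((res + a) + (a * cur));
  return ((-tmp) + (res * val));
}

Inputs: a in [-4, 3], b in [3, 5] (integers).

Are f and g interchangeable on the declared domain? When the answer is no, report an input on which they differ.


The two are interchangeable: constant usage differs; and min/max/abs usage differs, and every declared input agrees.
One worked example (a=2, b=3) — f: tmp = 6; cur = 6; res = 0; [i=-2]; res = 0; [i=-1]; res = 0; [i=0]; res = 0; [i=1]; res = 0; val = 0; [i=-1]; val = 0; tmp = 14; return -14; g: tmp = 6; cur = 6; res = 0; [i=-2]; res = 0; [i=-1]; res = 0; [i=0]; res = 0; [i=1]; res = 0; val = 0; [i=-1]; val = 0; tmp = 14; return -14; agreement on -14.
Sweeping the whole domain (24 inputs) finds no disagreement.
verdict: equivalent


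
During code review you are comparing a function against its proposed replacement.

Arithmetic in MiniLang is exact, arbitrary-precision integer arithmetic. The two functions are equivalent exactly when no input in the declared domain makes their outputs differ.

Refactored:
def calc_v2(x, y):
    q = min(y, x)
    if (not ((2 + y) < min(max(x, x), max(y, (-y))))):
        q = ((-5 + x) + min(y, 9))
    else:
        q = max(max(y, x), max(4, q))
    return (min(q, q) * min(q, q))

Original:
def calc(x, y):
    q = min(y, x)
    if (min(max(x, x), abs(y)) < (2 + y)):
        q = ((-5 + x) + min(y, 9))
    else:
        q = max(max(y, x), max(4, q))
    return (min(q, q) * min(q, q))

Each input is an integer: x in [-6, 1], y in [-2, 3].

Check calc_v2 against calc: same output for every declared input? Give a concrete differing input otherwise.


On input x=0, y=-2, calc returns 16 while calc_v2 returns 49.
verdict: not equivalent; witness: x=0, y=-2


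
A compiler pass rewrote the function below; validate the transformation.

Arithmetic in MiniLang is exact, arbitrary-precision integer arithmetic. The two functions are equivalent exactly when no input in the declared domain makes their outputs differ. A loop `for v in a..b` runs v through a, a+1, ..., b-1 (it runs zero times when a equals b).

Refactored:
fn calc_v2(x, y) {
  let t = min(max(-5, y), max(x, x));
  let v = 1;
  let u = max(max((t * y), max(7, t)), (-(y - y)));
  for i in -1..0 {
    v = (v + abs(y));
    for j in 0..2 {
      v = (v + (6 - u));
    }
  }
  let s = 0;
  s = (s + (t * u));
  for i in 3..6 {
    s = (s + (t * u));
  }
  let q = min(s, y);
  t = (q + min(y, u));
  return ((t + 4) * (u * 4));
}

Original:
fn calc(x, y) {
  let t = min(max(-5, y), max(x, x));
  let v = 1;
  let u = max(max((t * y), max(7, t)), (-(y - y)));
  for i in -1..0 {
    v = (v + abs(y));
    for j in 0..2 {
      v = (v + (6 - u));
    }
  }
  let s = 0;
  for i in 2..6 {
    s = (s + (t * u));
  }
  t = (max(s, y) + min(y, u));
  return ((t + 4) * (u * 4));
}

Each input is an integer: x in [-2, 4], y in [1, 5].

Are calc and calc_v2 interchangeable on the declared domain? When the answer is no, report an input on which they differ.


Consider the input x=-2, y=1.
calc: t=-2, then v=1, then u=7, then (i=-1), then v=2, then (j=0), then v=1, then (j=1), then v=0, then s=0, then (i=2), then s=-14, then (i=3), then s=-28, then (i=4), then s=-42, then (i=5), then s=-56, then t=2, then returns 168
calc_v2: t=-2, then v=1, then u=7, then (i=-1), then v=2, then (j=0), then v=1, then (j=1), then v=0, then s=0, then s=-14, then (i=3), then s=-28, then (i=4), then s=-42, then (i=5), then s=-56, then q=-56, then t=-55, then returns -1428
168 and -1428 differ, so these are not the same function on this domain.
verdict: not equivalent; witness: x=-2, y=1


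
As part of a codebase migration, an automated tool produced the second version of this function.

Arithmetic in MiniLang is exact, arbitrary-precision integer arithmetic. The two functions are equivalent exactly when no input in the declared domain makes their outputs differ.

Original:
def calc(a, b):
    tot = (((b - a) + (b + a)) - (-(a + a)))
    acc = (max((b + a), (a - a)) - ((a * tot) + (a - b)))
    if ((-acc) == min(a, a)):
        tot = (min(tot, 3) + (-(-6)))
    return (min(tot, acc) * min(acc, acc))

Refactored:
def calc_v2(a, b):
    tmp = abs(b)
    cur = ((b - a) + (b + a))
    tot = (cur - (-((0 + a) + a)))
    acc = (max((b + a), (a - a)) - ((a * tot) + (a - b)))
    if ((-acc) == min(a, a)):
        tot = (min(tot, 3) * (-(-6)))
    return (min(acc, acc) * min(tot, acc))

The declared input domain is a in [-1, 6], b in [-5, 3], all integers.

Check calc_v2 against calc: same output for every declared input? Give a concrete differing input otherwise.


Run the pair on a=1, b=-2.
calc: tot becomes -2; next acc becomes -1; next ((-acc) == min(a, a)) evaluates to true; next tot becomes 4; next final value 1
calc_v2: tmp becomes 2; next cur becomes -4; next tot becomes -2; next acc becomes -1; next ((-acc) == min(a, a)) evaluates to true; next tot becomes -12; next final value 12
1 against 12: the behavior changed.
verdict: not equivalent; witness: a=1, b=-2


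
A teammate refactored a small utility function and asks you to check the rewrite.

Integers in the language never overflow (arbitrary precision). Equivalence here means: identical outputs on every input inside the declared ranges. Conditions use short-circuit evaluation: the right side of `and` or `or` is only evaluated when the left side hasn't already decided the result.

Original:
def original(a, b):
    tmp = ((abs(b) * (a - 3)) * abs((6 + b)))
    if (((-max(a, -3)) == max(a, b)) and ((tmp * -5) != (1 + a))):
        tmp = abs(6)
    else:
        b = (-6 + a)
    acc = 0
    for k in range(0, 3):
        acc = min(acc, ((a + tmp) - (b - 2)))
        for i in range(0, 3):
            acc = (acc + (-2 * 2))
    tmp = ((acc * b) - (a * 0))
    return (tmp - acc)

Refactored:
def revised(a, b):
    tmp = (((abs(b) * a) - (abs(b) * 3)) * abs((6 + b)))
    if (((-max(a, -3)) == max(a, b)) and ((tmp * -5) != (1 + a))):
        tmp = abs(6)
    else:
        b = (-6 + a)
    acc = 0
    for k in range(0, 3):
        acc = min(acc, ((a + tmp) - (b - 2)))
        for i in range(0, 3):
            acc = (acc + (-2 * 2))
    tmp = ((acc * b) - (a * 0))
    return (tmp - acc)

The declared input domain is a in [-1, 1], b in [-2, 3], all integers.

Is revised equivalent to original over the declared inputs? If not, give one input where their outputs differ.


Equivalent — the differences include arithmetic usage differs, min/max/abs usage differs, yet no declared input distinguishes the two.
One worked example (a=0, b=1) — original: tmp=-21, then (((-max(a, -3)) == max(a, b)) and ((tmp * -5) != (1 + a))) is false, then b=-6, then acc=0, then (k=0), then acc=-13, then (i=0), then acc=-17, then (i=1), then acc=-21, then (i=2), then acc=-25, then (k=1), then acc=-25, then (i=0), then acc=-29, then (i=1), then acc=-33, then (i=2), then acc=-37, then (k=2), then acc=-37, then (i=0), then acc=-41, then (i=1), then acc=-45, then (i=2), then acc=-49, then tmp=294, then returns 343; revised: tmp=-21, then (((-max(a, -3)) == max(a, b)) and ((tmp * -5) != (1 + a))) is false, then b=-6, then acc=0, then (k=0), then acc=-13, then (i=0), then acc=-17, then (i=1), then acc=-21, then (i=2), then acc=-25, then (k=1), then acc=-25, then (i=0), then acc=-29, then (i=1), then acc=-33, then (i=2), then acc=-37, then (k=2), then acc=-37, then (i=0), then acc=-41, then (i=1), then acc=-45, then (i=2), then acc=-49, then tmp=294, then returns 343; agreement on 343.
Sweeping the whole domain (18 inputs) finds no disagreement.
verdict: equivalent


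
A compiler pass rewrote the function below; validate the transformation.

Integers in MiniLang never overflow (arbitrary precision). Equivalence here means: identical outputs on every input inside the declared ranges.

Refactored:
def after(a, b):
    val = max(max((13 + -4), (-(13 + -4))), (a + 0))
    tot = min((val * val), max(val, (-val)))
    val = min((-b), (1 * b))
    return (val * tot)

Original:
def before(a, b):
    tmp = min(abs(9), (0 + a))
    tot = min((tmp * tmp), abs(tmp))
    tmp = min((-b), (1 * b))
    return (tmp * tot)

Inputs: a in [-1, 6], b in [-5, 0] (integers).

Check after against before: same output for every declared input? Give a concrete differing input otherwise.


On input a=-1, b=-5, before returns -5 while after returns -45.
verdict: not equivalent; witness: a=-1, b=-5


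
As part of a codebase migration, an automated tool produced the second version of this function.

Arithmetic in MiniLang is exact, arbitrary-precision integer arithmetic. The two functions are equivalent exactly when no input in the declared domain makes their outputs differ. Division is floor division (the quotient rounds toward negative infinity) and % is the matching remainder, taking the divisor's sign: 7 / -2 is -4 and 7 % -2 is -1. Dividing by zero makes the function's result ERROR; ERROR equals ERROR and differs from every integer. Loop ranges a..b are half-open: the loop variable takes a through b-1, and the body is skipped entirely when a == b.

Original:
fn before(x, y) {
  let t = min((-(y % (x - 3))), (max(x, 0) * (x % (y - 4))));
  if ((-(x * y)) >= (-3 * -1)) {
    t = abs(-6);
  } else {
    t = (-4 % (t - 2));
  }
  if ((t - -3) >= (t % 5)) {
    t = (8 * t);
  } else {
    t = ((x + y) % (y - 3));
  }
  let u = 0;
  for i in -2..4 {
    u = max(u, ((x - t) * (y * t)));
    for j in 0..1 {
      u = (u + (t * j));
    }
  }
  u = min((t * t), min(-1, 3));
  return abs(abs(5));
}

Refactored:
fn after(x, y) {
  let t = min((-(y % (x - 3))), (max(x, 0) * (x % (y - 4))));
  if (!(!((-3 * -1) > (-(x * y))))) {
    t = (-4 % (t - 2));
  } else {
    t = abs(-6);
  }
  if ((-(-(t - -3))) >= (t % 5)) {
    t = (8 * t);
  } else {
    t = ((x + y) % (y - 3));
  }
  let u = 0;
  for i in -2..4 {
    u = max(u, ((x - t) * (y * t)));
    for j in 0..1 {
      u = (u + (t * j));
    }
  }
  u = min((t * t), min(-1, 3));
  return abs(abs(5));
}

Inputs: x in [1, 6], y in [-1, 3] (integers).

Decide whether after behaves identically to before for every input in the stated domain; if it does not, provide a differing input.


This is a faithful refactor — comparison usage differs; also boolean connective usage differs, but the computed results match everywhere.
As a probe, take x=3, y=-1: before runs a zero divisor aborts: ERROR; after runs a zero divisor aborts: ERROR; both end at ERROR.
Across all 30 domain points the two functions coincide.
verdict: equivalent


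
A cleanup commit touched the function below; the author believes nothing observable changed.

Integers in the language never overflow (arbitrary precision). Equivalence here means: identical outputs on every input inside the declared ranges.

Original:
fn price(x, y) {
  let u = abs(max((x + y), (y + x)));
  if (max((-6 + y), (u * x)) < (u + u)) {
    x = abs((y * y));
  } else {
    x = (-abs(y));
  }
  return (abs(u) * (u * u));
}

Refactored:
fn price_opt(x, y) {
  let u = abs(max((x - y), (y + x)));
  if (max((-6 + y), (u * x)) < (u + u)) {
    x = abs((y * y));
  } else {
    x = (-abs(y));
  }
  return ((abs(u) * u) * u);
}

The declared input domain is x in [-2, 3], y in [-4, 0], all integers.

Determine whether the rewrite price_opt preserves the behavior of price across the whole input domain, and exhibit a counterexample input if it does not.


Run the pair on x=-2, y=-4.
price: u=6, then (max((-6 + y), (u * x)) < (u + u)) is true, then x=16, then returns 216
price_opt: u=2, then (max((-6 + y), (u * x)) < (u + u)) is true, then x=16, then returns 8
216 against 8: the behavior changed.
verdict: not equivalent; witness: x=-2, y=-4


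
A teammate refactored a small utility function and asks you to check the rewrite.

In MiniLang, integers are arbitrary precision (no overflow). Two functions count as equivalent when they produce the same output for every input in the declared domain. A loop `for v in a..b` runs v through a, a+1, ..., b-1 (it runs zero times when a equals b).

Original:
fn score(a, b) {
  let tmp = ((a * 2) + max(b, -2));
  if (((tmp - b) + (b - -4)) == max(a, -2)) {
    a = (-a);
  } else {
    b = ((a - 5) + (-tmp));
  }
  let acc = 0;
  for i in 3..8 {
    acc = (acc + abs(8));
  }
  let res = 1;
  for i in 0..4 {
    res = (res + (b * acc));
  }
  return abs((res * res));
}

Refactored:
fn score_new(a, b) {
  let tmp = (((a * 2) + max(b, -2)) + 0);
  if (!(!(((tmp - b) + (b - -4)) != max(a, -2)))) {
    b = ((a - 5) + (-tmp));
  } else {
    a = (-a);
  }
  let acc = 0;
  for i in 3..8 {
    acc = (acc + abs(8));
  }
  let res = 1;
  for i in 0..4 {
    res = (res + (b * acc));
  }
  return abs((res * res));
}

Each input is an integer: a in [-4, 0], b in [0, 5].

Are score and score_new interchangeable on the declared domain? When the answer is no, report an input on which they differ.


Side by side, the visible changes include: boolean connective usage differs, and arithmetic usage differs, and constant usage differs, and comparison usage differs.
One worked example (a=-1, b=4) — score: tmp=2, then (((tmp - b) + (b - -4)) == max(a, -2)) is false, then b=-8, then acc=0, then (i=3), then acc=8, then (i=4), then acc=16, then (i=5), then acc=24, then (i=6), then acc=32, then (i=7), then acc=40, then res=1, then (i=0), then res=-319, then (i=1), then res=-639, then (i=2), then res=-959, then (i=3), then res=-1279, then returns 1635841; score_new: tmp=2, then (!(!(((tmp - b) + (b - -4)) != max(a, -2)))) is true, then b=-8, then acc=0, then (i=3), then acc=8, then (i=4), then acc=16, then (i=5), then acc=24, then (i=6), then acc=32, then (i=7), then acc=40, then res=1, then (i=0), then res=-319, then (i=1), then res=-639, then (i=2), then res=-959, then (i=3), then res=-1279, then returns 1635841; agreement on 1635841.
Sweeping the whole domain (30 inputs) finds no disagreement.
verdict: equivalent


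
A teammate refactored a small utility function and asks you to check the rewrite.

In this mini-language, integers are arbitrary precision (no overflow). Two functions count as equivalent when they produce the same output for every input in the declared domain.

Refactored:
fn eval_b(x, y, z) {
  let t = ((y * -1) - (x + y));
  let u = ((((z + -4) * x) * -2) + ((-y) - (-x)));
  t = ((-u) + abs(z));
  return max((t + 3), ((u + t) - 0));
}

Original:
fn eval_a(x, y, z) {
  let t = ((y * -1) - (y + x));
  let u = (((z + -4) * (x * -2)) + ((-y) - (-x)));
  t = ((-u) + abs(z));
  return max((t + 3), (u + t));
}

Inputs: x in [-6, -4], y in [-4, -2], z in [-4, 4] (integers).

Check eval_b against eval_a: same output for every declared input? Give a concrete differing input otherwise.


Comparing the listings, the differences include: arithmetic usage differs, and constant usage differs.
Tracing x=-5, y=-3, z=-2: eval_a: t becomes 11; next u becomes -62; next t becomes 64; next final value 67 | eval_b: t becomes 11; next u becomes -62; next t becomes 64; next final value 67 — matching result 67.
An exhaustive pass over the 81 declared inputs shows identical outputs.
verdict: equivalent


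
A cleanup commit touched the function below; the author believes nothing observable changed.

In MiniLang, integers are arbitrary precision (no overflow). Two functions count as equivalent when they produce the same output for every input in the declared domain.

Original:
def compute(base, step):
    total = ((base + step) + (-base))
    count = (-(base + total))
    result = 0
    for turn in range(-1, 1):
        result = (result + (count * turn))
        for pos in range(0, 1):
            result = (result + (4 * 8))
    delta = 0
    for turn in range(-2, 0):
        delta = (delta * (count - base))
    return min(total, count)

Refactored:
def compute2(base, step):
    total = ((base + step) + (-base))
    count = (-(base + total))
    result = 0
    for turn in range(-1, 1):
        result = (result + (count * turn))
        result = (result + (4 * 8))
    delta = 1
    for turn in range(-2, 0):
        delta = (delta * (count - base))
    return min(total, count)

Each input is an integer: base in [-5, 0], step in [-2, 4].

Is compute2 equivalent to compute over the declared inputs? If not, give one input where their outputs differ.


The edit looks behavioral (`0` became `1`), but over these ranges it never changes the outcome.
As a probe, take base=-3, step=2: compute runs total=2, then count=1, then result=0, then (turn=-1), then result=-1, then (pos=0), then result=31, then (turn=0), then result=31, then (pos=0), then result=63, then delta=0, then (turn=-2), then delta=0, then (turn=-1), then delta=0, then returns 1; compute2 runs total=2, then count=1, then result=0, then (turn=-1), then result=-1, then result=31, then (turn=0), then result=31, then result=63, then delta=1, then (turn=-2), then delta=4, then (turn=-1), then delta=16, then returns 1; both end at 1.
Sweeping the whole domain (42 inputs) finds no disagreement.
verdict: equivalent


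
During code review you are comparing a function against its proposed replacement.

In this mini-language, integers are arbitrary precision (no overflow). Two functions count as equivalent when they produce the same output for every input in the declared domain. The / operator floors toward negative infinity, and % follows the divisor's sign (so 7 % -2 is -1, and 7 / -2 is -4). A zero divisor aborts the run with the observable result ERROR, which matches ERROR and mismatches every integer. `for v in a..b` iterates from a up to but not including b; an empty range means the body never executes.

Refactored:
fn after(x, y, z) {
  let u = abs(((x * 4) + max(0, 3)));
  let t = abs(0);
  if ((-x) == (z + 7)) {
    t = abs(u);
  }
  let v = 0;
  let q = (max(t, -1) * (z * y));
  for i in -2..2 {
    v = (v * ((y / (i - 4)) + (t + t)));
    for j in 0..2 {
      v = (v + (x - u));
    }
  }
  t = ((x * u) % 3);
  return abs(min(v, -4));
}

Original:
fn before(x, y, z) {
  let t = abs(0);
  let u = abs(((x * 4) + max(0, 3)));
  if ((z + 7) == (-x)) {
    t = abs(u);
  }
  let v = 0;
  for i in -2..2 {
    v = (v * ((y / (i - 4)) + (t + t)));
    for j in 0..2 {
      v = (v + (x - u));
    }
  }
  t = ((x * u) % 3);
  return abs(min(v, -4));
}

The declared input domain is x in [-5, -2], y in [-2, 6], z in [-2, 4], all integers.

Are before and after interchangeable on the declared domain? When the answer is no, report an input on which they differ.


Although constant usage differs, and min/max/abs usage differs, and local variable names differ, and statement counts differ, and arithmetic usage differs, 252/252 inputs agree.
verdict: equivalent
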